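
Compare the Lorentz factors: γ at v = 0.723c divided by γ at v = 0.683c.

γ₁ = 1/√(1 - 0.723²) = 1.447
γ₂ = 1/√(1 - 0.683²) = 1.369
γ₁/γ₂ = 1.447/1.369 = 1.057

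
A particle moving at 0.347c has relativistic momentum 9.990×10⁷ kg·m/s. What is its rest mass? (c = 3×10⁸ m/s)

γ = 1/√(1 - 0.347²) = 1.0663
v = 0.347 × 3×10⁸ = 1.041×10⁸ m/s
m = p/(γv) = 9.990×10⁷/(1.0663 × 1.041×10⁸) = 0.9000 kg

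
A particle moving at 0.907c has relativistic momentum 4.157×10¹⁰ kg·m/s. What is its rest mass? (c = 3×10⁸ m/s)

γ = 1/√(1 - 0.907²) = 2.3746
v = 0.907 × 3×10⁸ = 2.721×10⁸ m/s
m = p/(γv) = 4.157×10¹⁰/(2.3746 × 2.721×10⁸) = 64.34 kg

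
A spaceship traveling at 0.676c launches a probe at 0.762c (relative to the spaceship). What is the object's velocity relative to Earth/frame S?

u = (u' + v)/(1 + u'v/c²)
Numerator: 0.762 + 0.676 = 1.438
Denominator: 1 + 0.515112 = 1.515112
u = 1.438/1.515112 = 0.9491c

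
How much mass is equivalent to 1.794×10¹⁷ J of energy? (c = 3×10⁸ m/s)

From E = mc², we get m = E/c²
c² = (3×10⁸)² = 9×10¹⁶ m²/s²
m = 1.794×10¹⁷ / 9×10¹⁶ = 1.993 kg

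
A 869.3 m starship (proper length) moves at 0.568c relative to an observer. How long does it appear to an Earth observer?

Proper length L₀ = 869.3 m
γ = 1/√(1 - 0.568²) = 1.215
L = L₀/γ = 869.3/1.215 = 715.5 m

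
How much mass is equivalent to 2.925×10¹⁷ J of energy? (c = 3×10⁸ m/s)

From E = mc², we get m = E/c²
c² = (3×10⁸)² = 9×10¹⁶ m²/s²
m = 2.925×10¹⁷ / 9×10¹⁶ = 3.250 kg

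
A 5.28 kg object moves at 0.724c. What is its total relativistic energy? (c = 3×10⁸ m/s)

γ = 1/√(1 - 0.724²) = 1.4497
mc² = 5.28 × (3×10⁸)² = 4.752×10¹⁷ J
E = γmc² = 1.4497 × 4.752×10¹⁷ = 6.889×10¹⁷ J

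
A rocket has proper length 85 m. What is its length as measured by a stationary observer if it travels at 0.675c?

Proper length L₀ = 85 m
γ = 1/√(1 - 0.675²) = 1.35535
L = L₀/γ = 85/1.35535 = 62.71 m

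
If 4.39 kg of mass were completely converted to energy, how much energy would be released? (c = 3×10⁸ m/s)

Using E = mc²:
c² = (3×10⁸)² = 9×10¹⁶ m²/s²
E = 4.39 × 9×10¹⁶ = 3.951×10¹⁷ J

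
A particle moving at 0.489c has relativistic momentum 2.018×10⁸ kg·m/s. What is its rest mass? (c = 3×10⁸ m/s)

γ = 1/√(1 - 0.489²) = 1.146
v = 0.489 × 3×10⁸ = 1.467×10⁸ m/s
m = p/(γv) = 2.018×10⁸/(1.146 × 1.467×10⁸) = 1.200 kg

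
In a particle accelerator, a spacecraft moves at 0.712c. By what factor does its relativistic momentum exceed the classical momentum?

p_rel = γmv, p_class = mv
Ratio = γ = 1/√(1 - 0.712²)
= 1/√(0.493056) = 1.424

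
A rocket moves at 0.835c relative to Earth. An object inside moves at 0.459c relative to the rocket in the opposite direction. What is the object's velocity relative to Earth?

Object's velocity in rocket frame is u' = -0.459c
u = (u' + v)/(1 + u'v/c²) = (v - 0.459)/(1 - 0.459·v/c²)
Numerator: 0.835 - 0.459 = 0.376
Denominator: 1 - 0.383265 = 0.616735
u = 0.376/0.616735 = 0.6097c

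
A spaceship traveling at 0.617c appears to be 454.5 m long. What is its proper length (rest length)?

Contracted length L = 454.5 m
γ = 1/√(1 - 0.617²) = 1.2707
L₀ = γL = 1.2707 × 454.5 = 577.5 m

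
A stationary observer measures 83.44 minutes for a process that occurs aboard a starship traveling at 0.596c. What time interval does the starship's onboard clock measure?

Dilated time Δt = 83.44 minutes
γ = 1/√(1 - 0.596²) = 1.2454
Δt₀ = Δt/γ = 83.44/1.2454 = 67.00 minutes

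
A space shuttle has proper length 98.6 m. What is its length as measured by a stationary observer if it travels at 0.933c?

Proper length L₀ = 98.6 m
γ = 1/√(1 - 0.933²) = 2.779
L = L₀/γ = 98.6/2.779 = 35.48 m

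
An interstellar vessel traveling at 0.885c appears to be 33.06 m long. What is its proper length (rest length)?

Contracted length L = 33.06 m
γ = 1/√(1 - 0.885²) = 2.148
L₀ = γL = 2.148 × 33.06 = 71.01 m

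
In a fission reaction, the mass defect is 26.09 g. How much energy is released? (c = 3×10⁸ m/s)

Convert mass defect: Δm = 26.09 g = 0.02609 kg
E = Δm·c² = 0.02609 × (3×10⁸)²
= 0.02609 × 9×10¹⁶ = 2.348×10¹⁵ J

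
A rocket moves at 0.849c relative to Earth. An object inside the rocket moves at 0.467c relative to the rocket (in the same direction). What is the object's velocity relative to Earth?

u = (u' + v)/(1 + u'v/c²)
Numerator: 0.467 + 0.849 = 1.316
Denominator: 1 + 0.396483 = 1.396483
u = 1.316/1.396483 = 0.9424c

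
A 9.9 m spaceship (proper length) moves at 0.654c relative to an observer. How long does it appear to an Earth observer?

Proper length L₀ = 9.9 m
γ = 1/√(1 - 0.654²) = 1.322
L = L₀/γ = 9.9/1.322 = 7.489 m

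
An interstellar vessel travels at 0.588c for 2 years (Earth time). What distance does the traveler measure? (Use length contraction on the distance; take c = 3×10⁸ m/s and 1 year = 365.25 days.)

Earth distance: d = v × t = 0.588c × 2 yr = 1.113×10¹⁶ m
γ = 1.236
d' = d/γ = 1.113×10¹⁶/1.236 = 9.005×10¹⁵ m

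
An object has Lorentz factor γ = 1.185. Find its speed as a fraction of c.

From γ = 1/√(1 - v²/c²):
1/γ² = 1/1.185² = 0.71214
v²/c² = 1 - 0.71214 = 0.28786
v/c = √(0.28786) = 0.5365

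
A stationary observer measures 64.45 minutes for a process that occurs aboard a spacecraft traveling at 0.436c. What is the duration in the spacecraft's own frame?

Dilated time Δt = 64.45 minutes
γ = 1/√(1 - 0.436²) = 1.1112
Δt₀ = Δt/γ = 64.45/1.1112 = 58.00 minutes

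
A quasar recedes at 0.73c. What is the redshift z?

β = 0.73
(1+β)/(1-β) = 1.73/0.27 = 6.407
√(6.407) = 2.531
z = 2.531 - 1 = 1.531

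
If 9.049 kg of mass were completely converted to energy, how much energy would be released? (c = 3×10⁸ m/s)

Using E = mc²:
c² = (3×10⁸)² = 9×10¹⁶ m²/s²
E = 9.049 × 9×10¹⁶ = 8.144×10¹⁷ J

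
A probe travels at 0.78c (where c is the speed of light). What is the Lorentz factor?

v/c = 0.78, so (v/c)² = 0.6084
1 - (v/c)² = 0.3916
γ = 1/√(0.3916) = 1.598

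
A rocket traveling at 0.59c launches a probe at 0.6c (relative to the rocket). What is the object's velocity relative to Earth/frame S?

u = (u' + v)/(1 + u'v/c²)
Numerator: 0.6 + 0.59 = 1.19
Denominator: 1 + 0.354 = 1.354
u = 1.19/1.354 = 0.8789c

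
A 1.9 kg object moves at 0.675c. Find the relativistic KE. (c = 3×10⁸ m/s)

γ = 1/√(1 - 0.675²) = 1.3553
γ - 1 = 0.3553
KE = (γ-1)mc² = 0.3553 × 1.9 × (3×10⁸)² = 6.076×10¹⁶ J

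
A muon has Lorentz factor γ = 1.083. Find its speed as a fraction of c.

From γ = 1/√(1 - v²/c²):
1/γ² = 1/1.083² = 0.8526
v²/c² = 1 - 0.8526 = 0.1474
v/c = √(0.1474) = 0.3839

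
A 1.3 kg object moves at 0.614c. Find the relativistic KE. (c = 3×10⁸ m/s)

γ = 1/√(1 - 0.614²) = 1.2669
γ - 1 = 0.2669
KE = (γ-1)mc² = 0.2669 × 1.3 × (3×10⁸)² = 3.123×10¹⁶ J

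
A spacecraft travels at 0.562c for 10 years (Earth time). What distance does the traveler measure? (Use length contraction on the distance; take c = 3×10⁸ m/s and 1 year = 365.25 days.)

Earth distance: d = v × t = 0.562c × 10 yr = 5.321×10¹⁶ m
γ = 1.209
d' = d/γ = 5.321×10¹⁶/1.209 = 4.401×10¹⁶ m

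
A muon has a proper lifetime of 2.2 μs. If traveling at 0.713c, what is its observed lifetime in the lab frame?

Proper lifetime τ₀ = 2.2 μs
γ = 1/√(1 - 0.713²) = 1.4262
τ = γτ₀ = 1.4262 × 2.2 μs = 3.138 μs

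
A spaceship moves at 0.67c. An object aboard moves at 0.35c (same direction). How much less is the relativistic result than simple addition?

Classical: u' + v = 0.35 + 0.67 = 1.02c
Relativistic: u = (0.35 + 0.67)/(1 + 0.2345) = 1.02/1.2345 = 0.8262c
Difference: 1.02 - 0.8262 = 0.1938c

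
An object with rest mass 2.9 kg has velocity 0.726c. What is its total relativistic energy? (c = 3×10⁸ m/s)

γ = 1/√(1 - 0.726²) = 1.454
mc² = 2.9 × (3×10⁸)² = 2.610×10¹⁷ J
E = γmc² = 1.454 × 2.610×10¹⁷ = 3.795×10¹⁷ J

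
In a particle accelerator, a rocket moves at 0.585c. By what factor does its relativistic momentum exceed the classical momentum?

p_rel = γmv, p_class = mv
Ratio = γ = 1/√(1 - 0.585²)
= 1/√(0.657775) = 1.233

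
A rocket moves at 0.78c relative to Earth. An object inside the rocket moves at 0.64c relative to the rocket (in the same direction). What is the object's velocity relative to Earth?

u = (u' + v)/(1 + u'v/c²)
Numerator: 0.64 + 0.78 = 1.42
Denominator: 1 + 0.4992 = 1.4992
u = 1.42/1.4992 = 0.9472c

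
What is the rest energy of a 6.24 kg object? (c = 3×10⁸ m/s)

c² = (3×10⁸)² = 9.000×10¹⁶ m²/s²
E₀ = mc² = 6.24 × 9.000×10¹⁶ = 5.616×10¹⁷ J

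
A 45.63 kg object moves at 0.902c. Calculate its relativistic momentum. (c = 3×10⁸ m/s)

γ = 1/√(1 - 0.902²) = 2.316
v = 0.902 × 3×10⁸ = 2.706×10⁸ m/s
p = γmv = 2.316 × 45.63 × 2.706×10⁸ = 2.860×10¹⁰ kg·m/s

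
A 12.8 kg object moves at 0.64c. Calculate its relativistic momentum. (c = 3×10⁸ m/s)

γ = 1/√(1 - 0.64²) = 1.3014
v = 0.64 × 3×10⁸ = 1.920×10⁸ m/s
p = γmv = 1.3014 × 12.8 × 1.920×10⁸ = 3.198×10⁹ kg·m/s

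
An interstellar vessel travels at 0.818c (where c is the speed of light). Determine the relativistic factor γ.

v/c = 0.818, so (v/c)² = 0.669124
1 - (v/c)² = 0.330876
γ = 1/√(0.330876) = 1.738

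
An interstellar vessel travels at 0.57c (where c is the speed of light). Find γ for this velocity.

v/c = 0.57, so (v/c)² = 0.3249
1 - (v/c)² = 0.6751
γ = 1/√(0.6751) = 1.217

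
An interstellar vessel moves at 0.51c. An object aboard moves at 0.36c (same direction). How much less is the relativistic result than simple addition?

Classical: u' + v = 0.36 + 0.51 = 0.87c
Relativistic: u = (0.36 + 0.51)/(1 + 0.1836) = 0.87/1.1836 = 0.7350c
Difference: 0.87 - 0.7350 = 0.1350c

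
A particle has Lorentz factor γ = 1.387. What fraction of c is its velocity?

From γ = 1/√(1 - v²/c²):
1/γ² = 1/1.387² = 0.5198
v²/c² = 1 - 0.5198 = 0.4802
v/c = √(0.4802) = 0.6930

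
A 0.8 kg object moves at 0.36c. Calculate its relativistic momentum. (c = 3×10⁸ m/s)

γ = 1/√(1 - 0.36²) = 1.0719
v = 0.36 × 3×10⁸ = 1.080×10⁸ m/s
p = γmv = 1.0719 × 0.8 × 1.080×10⁸ = 9.261×10⁷ kg·m/s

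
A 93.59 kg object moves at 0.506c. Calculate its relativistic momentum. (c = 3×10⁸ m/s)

γ = 1/√(1 - 0.506²) = 1.159
v = 0.506 × 3×10⁸ = 1.518×10⁸ m/s
p = γmv = 1.159 × 93.59 × 1.518×10⁸ = 1.647×10¹⁰ kg·m/s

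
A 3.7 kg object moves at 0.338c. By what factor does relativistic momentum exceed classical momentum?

p_rel = γmv, p_class = mv
Ratio = γ = 1/√(1 - 0.338²) = 1.063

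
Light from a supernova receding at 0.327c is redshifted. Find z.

β = 0.327
(1+β)/(1-β) = 1.327/0.673 = 1.9718
√(1.9718) = 1.4042
z = 1.4042 - 1 = 0.4042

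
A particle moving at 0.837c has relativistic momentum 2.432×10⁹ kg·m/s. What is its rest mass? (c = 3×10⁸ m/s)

γ = 1/√(1 - 0.837²) = 1.8275
v = 0.837 × 3×10⁸ = 2.511×10⁸ m/s
m = p/(γv) = 2.432×10⁹/(1.8275 × 2.511×10⁸) = 5.300 kg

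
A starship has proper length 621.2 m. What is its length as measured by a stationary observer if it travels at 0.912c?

Proper length L₀ = 621.2 m
γ = 1/√(1 - 0.912²) = 2.438
L = L₀/γ = 621.2/2.438 = 254.8 m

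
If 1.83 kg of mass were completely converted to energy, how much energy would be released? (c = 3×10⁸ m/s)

Using E = mc²:
c² = (3×10⁸)² = 9×10¹⁶ m²/s²
E = 1.83 × 9×10¹⁶ = 1.647×10¹⁷ J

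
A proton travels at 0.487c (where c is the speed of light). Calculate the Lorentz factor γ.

v/c = 0.487, so (v/c)² = 0.237169
1 - (v/c)² = 0.762831
γ = 1/√(0.762831) = 1.145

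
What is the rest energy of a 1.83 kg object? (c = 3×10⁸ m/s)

c² = (3×10⁸)² = 9.000×10¹⁶ m²/s²
E₀ = mc² = 1.83 × 9.000×10¹⁶ = 1.647×10¹⁷ J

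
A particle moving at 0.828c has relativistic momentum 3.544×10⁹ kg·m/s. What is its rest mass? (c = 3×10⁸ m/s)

γ = 1/√(1 - 0.828²) = 1.7834
v = 0.828 × 3×10⁸ = 2.484×10⁸ m/s
m = p/(γv) = 3.544×10⁹/(1.7834 × 2.484×10⁸) = 8.000 kg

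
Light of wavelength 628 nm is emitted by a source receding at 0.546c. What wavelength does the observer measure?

β = 0.546
Wavelength Doppler factor = √(1.546/0.454) = √(3.405) = 1.845
λ_obs = 628 × 1.845 = 1159 nm (redshift)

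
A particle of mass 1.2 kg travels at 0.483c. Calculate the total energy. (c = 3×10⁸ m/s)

γ = 1/√(1 - 0.483²) = 1.142
mc² = 1.2 × (3×10⁸)² = 1.080×10¹⁷ J
E = γmc² = 1.142 × 1.080×10¹⁷ = 1.233×10¹⁷ J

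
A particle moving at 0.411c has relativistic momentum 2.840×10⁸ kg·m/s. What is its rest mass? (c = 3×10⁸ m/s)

γ = 1/√(1 - 0.411²) = 1.097
v = 0.411 × 3×10⁸ = 1.233×10⁸ m/s
m = p/(γv) = 2.840×10⁸/(1.097 × 1.233×10⁸) = 2.100 kg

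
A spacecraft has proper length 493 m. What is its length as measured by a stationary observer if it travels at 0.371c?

Proper length L₀ = 493 m
γ = 1/√(1 - 0.371²) = 1.077
L = L₀/γ = 493/1.077 = 457.8 m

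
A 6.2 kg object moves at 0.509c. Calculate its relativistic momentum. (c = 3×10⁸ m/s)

γ = 1/√(1 - 0.509²) = 1.162
v = 0.509 × 3×10⁸ = 1.527×10⁸ m/s
p = γmv = 1.162 × 6.2 × 1.527×10⁸ = 1.100×10⁹ kg·m/s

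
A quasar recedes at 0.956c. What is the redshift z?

β = 0.956
(1+β)/(1-β) = 1.956/0.044 = 44.45
√(44.45) = 6.667
z = 6.667 - 1 = 5.667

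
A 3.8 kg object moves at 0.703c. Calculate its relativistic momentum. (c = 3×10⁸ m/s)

γ = 1/√(1 - 0.703²) = 1.406
v = 0.703 × 3×10⁸ = 2.109×10⁸ m/s
p = γmv = 1.406 × 3.8 × 2.109×10⁸ = 1.127×10⁹ kg·m/s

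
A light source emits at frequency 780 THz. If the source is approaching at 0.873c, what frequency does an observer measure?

β = v/c = 0.873
(1+β)/(1-β) = 1.873/0.127 = 14.748
Doppler factor = √(14.748) = 3.840
f_obs = 780 × 3.840 = 2995 THz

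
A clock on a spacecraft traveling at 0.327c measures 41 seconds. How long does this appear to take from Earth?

Proper time Δt₀ = 41 seconds
γ = 1/√(1 - 0.327²) = 1.0582
Δt = γΔt₀ = 1.0582 × 41 = 43.39 seconds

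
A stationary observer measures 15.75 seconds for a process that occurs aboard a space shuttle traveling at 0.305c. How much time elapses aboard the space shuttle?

Dilated time Δt = 15.75 seconds
γ = 1/√(1 - 0.305²) = 1.050
Δt₀ = Δt/γ = 15.75/1.050 = 15.00 seconds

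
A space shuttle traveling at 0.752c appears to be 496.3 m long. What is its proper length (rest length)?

Contracted length L = 496.3 m
γ = 1/√(1 - 0.752²) = 1.517
L₀ = γL = 1.517 × 496.3 = 752.9 m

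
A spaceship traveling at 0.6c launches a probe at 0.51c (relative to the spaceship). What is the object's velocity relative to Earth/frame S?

u = (u' + v)/(1 + u'v/c²)
Numerator: 0.51 + 0.6 = 1.11
Denominator: 1 + 0.306 = 1.306
u = 1.11/1.306 = 0.8499c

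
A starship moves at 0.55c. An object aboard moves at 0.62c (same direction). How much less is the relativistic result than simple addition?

Classical: u' + v = 0.62 + 0.55 = 1.17c
Relativistic: u = (0.62 + 0.55)/(1 + 0.341) = 1.17/1.341 = 0.8725c
Difference: 1.17 - 0.8725 = 0.2975c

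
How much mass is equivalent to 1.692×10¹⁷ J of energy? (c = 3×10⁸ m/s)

From E = mc², we get m = E/c²
c² = (3×10⁸)² = 9×10¹⁶ m²/s²
m = 1.692×10¹⁷ / 9×10¹⁶ = 1.880 kg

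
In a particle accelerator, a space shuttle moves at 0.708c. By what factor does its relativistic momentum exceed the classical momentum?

p_rel = γmv, p_class = mv
Ratio = γ = 1/√(1 - 0.708²)
= 1/√(0.498736) = 1.416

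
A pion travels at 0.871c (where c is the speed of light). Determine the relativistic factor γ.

v/c = 0.871, so (v/c)² = 0.758641
1 - (v/c)² = 0.241359
γ = 1/√(0.241359) = 2.035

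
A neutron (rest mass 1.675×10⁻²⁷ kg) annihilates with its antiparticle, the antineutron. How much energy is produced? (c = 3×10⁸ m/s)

Both particles have the same rest mass, so total mass = 2m
E = 2m·c² = 2 × 1.675×10⁻²⁷ × (3×10⁸)²
= 2 × 1.675×10⁻²⁷ × 9×10¹⁶
= 3.015×10⁻¹⁰ J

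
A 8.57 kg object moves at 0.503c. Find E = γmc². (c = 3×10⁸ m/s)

γ = 1/√(1 - 0.503²) = 1.157
mc² = 8.57 × (3×10⁸)² = 7.713×10¹⁷ J
E = γmc² = 1.157 × 7.713×10¹⁷ = 8.924×10¹⁷ J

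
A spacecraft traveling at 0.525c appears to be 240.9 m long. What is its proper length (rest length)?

Contracted length L = 240.9 m
γ = 1/√(1 - 0.525²) = 1.1749
L₀ = γL = 1.1749 × 240.9 = 283.0 m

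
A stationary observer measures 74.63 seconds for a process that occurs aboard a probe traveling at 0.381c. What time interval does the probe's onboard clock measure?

Dilated time Δt = 74.63 seconds
γ = 1/√(1 - 0.381²) = 1.0816
Δt₀ = Δt/γ = 74.63/1.0816 = 69.00 seconds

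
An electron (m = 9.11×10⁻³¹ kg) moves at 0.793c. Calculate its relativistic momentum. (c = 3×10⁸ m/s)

γ = 1/√(1 - 0.793²) = 1.6414
v = 0.793 × 3×10⁸ = 2.379×10⁸ m/s
p = γmv = 1.6414 × 9.11×10⁻³¹ × 2.379×10⁸ = 3.557×10⁻²² kg·m/s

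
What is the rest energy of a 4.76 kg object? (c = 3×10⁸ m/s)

c² = (3×10⁸)² = 9.000×10¹⁶ m²/s²
E₀ = mc² = 4.76 × 9.000×10¹⁶ = 4.284×10¹⁷ J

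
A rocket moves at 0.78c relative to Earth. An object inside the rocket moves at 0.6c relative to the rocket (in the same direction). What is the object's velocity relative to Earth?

u = (u' + v)/(1 + u'v/c²)
Numerator: 0.6 + 0.78 = 1.38
Denominator: 1 + 0.468 = 1.468
u = 1.38/1.468 = 0.9401c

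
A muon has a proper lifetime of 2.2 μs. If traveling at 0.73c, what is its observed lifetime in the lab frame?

Proper lifetime τ₀ = 2.2 μs
γ = 1/√(1 - 0.73²) = 1.463
τ = γτ₀ = 1.463 × 2.2 μs = 3.219 μs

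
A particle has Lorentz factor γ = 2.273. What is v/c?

From γ = 1/√(1 - v²/c²):
1/γ² = 1/2.273² = 0.1936
v²/c² = 1 - 0.1936 = 0.8064
v/c = √(0.8064) = 0.8980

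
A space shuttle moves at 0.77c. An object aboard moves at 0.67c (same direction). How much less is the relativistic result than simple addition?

Classical: u' + v = 0.67 + 0.77 = 1.44c
Relativistic: u = (0.67 + 0.77)/(1 + 0.5159) = 1.44/1.5159 = 0.9499c
Difference: 1.44 - 0.9499 = 0.4901c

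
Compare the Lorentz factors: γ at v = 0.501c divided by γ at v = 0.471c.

γ₁ = 1/√(1 - 0.501²) = 1.155
γ₂ = 1/√(1 - 0.471²) = 1.134
γ₁/γ₂ = 1.155/1.134 = 1.019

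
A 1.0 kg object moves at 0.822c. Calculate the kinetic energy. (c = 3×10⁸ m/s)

γ = 1/√(1 - 0.822²) = 1.756
γ - 1 = 0.7560
KE = (γ-1)mc² = 0.7560 × 1.0 × (3×10⁸)² = 6.804×10¹⁶ J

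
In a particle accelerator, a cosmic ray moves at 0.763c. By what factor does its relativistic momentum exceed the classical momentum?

p_rel = γmv, p_class = mv
Ratio = γ = 1/√(1 - 0.763²)
= 1/√(0.417831) = 1.547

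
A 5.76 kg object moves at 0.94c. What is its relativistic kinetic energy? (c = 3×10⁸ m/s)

γ = 1/√(1 - 0.94²) = 2.931
γ - 1 = 1.931
KE = (γ-1)mc² = 1.931 × 5.76 × (3×10⁸)² = 1.001×10¹⁸ J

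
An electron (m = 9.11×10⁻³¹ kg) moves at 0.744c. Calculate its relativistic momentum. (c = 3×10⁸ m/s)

γ = 1/√(1 - 0.744²) = 1.4966
v = 0.744 × 3×10⁸ = 2.232×10⁸ m/s
p = γmv = 1.4966 × 9.11×10⁻³¹ × 2.232×10⁸ = 3.043×10⁻²² kg·m/s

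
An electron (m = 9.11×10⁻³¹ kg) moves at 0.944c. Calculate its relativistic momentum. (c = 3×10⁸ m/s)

γ = 1/√(1 - 0.944²) = 3.0308
v = 0.944 × 3×10⁸ = 2.832×10⁸ m/s
p = γmv = 3.0308 × 9.11×10⁻³¹ × 2.832×10⁸ = 7.819×10⁻²² kg·m/s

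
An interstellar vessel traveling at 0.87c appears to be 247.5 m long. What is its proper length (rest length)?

Contracted length L = 247.5 m
γ = 1/√(1 - 0.87²) = 2.0282
L₀ = γL = 2.0282 × 247.5 = 502.0 m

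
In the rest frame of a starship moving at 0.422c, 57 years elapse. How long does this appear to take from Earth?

Proper time Δt₀ = 57 years
γ = 1/√(1 - 0.422²) = 1.103
Δt = γΔt₀ = 1.103 × 57 = 62.87 years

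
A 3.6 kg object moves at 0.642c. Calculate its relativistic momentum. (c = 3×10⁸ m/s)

γ = 1/√(1 - 0.642²) = 1.3043
v = 0.642 × 3×10⁸ = 1.926×10⁸ m/s
p = γmv = 1.3043 × 3.6 × 1.926×10⁸ = 9.043×10⁸ kg·m/s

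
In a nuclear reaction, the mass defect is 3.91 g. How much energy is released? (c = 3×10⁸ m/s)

Convert mass defect: Δm = 3.91 g = 0.00391 kg
E = Δm·c² = 0.00391 × (3×10⁸)²
= 0.00391 × 9×10¹⁶ = 3.519×10¹⁴ J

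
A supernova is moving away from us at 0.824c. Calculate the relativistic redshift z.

β = 0.824
(1+β)/(1-β) = 1.824/0.176 = 10.36
√(10.36) = 3.219
z = 3.219 - 1 = 2.219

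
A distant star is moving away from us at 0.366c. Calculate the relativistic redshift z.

β = 0.366
(1+β)/(1-β) = 1.366/0.634 = 2.15457
√(2.15457) = 1.4678
z = 1.4678 - 1 = 0.4678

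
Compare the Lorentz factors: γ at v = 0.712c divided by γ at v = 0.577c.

γ₁ = 1/√(1 - 0.712²) = 1.424
γ₂ = 1/√(1 - 0.577²) = 1.224
γ₁/γ₂ = 1.424/1.224 = 1.163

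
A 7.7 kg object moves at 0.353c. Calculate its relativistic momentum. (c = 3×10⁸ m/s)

γ = 1/√(1 - 0.353²) = 1.0688
v = 0.353 × 3×10⁸ = 1.059×10⁸ m/s
p = γmv = 1.0688 × 7.7 × 1.059×10⁸ = 8.715×10⁸ kg·m/s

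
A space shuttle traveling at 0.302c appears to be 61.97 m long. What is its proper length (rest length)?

Contracted length L = 61.97 m
γ = 1/√(1 - 0.302²) = 1.049
L₀ = γL = 1.049 × 61.97 = 65.01 m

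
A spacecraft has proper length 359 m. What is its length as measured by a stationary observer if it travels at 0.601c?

Proper length L₀ = 359 m
γ = 1/√(1 - 0.601²) = 1.2512
L = L₀/γ = 359/1.2512 = 286.9 m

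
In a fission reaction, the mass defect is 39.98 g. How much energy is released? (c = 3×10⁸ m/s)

Convert mass defect: Δm = 39.98 g = 0.03998 kg
E = Δm·c² = 0.03998 × (3×10⁸)²
= 0.03998 × 9×10¹⁶ = 3.598×10¹⁵ J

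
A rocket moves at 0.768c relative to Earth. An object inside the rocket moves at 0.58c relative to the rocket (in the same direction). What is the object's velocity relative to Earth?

u = (u' + v)/(1 + u'v/c²)
Numerator: 0.58 + 0.768 = 1.348
Denominator: 1 + 0.44544 = 1.44544
u = 1.348/1.44544 = 0.9326c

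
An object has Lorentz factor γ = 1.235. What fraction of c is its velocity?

From γ = 1/√(1 - v²/c²):
1/γ² = 1/1.235² = 0.65564
v²/c² = 1 - 0.65564 = 0.34436
v/c = √(0.34436) = 0.5868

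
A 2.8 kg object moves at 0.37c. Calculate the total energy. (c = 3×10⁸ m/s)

γ = 1/√(1 - 0.37²) = 1.0764
mc² = 2.8 × (3×10⁸)² = 2.520×10¹⁷ J
E = γmc² = 1.0764 × 2.520×10¹⁷ = 2.713×10¹⁷ J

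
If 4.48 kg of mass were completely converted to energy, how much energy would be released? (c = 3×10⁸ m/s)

Using E = mc²:
c² = (3×10⁸)² = 9×10¹⁶ m²/s²
E = 4.48 × 9×10¹⁶ = 4.032×10¹⁷ J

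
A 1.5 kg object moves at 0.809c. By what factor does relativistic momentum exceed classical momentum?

p_rel = γmv, p_class = mv
Ratio = γ = 1/√(1 - 0.809²) = 1.701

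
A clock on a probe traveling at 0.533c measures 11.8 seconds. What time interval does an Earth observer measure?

Proper time Δt₀ = 11.8 seconds
γ = 1/√(1 - 0.533²) = 1.182
Δt = γΔt₀ = 1.182 × 11.8 = 13.95 seconds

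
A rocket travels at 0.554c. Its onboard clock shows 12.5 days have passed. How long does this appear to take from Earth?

Proper time Δt₀ = 12.5 days
γ = 1/√(1 - 0.554²) = 1.201
Δt = γΔt₀ = 1.201 × 12.5 = 15.01 days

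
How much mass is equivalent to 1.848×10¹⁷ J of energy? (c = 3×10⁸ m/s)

From E = mc², we get m = E/c²
c² = (3×10⁸)² = 9×10¹⁶ m²/s²
m = 1.848×10¹⁷ / 9×10¹⁶ = 2.053 kg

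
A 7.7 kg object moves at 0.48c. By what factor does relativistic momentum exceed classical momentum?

p_rel = γmv, p_class = mv
Ratio = γ = 1/√(1 - 0.48²) = 1.140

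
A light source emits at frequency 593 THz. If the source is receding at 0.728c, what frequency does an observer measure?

β = v/c = 0.728
(1-β)/(1+β) = 0.272/1.728 = 0.15741
Doppler factor = √(0.15741) = 0.39675
f_obs = 593 × 0.39675 = 235.3 THz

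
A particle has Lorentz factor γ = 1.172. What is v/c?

From γ = 1/√(1 - v²/c²):
1/γ² = 1/1.172² = 0.7280
v²/c² = 1 - 0.7280 = 0.2720
v/c = √(0.2720) = 0.5215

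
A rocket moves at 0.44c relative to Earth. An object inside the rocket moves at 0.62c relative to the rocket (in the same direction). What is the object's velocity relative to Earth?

u = (u' + v)/(1 + u'v/c²)
Numerator: 0.62 + 0.44 = 1.06
Denominator: 1 + 0.2728 = 1.2728
u = 1.06/1.2728 = 0.8328c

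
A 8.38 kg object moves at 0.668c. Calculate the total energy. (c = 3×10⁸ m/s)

γ = 1/√(1 - 0.668²) = 1.3438
mc² = 8.38 × (3×10⁸)² = 7.542×10¹⁷ J
E = γmc² = 1.3438 × 7.542×10¹⁷ = 1.013×10¹⁸ J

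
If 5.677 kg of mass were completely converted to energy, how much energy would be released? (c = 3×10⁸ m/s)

Using E = mc²:
c² = (3×10⁸)² = 9×10¹⁶ m²/s²
E = 5.677 × 9×10¹⁶ = 5.109×10¹⁷ J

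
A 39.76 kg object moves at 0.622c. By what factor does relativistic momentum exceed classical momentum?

p_rel = γmv, p_class = mv
Ratio = γ = 1/√(1 - 0.622²) = 1.277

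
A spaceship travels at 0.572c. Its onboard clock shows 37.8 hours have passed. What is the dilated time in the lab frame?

Proper time Δt₀ = 37.8 hours
γ = 1/√(1 - 0.572²) = 1.219
Δt = γΔt₀ = 1.219 × 37.8 = 46.08 hours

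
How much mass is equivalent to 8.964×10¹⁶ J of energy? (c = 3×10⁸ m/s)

From E = mc², we get m = E/c²
c² = (3×10⁸)² = 9×10¹⁶ m²/s²
m = 8.964×10¹⁶ / 9×10¹⁶ = 0.9960 kg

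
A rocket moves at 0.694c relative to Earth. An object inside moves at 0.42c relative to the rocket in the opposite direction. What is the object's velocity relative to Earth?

Object's velocity in rocket frame is u' = -0.42c
u = (u' + v)/(1 + u'v/c²) = (v - 0.42)/(1 - 0.42·v/c²)
Numerator: 0.694 - 0.42 = 0.274
Denominator: 1 - 0.29148 = 0.70852
u = 0.274/0.70852 = 0.3867c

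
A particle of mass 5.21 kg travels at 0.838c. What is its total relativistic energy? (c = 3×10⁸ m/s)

γ = 1/√(1 - 0.838²) = 1.8326
mc² = 5.21 × (3×10⁸)² = 4.689×10¹⁷ J
E = γmc² = 1.8326 × 4.689×10¹⁷ = 8.593×10¹⁷ J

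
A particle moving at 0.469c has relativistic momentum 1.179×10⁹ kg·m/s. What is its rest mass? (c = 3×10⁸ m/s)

γ = 1/√(1 - 0.469²) = 1.1322
v = 0.469 × 3×10⁸ = 1.407×10⁸ m/s
m = p/(γv) = 1.179×10⁹/(1.1322 × 1.407×10⁸) = 7.401 kg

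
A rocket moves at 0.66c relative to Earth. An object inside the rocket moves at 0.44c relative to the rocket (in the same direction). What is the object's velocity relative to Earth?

u = (u' + v)/(1 + u'v/c²)
Numerator: 0.44 + 0.66 = 1.1
Denominator: 1 + 0.2904 = 1.2904
u = 1.1/1.2904 = 0.8524c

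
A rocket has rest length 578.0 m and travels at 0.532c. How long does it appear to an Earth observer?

Proper length L₀ = 578.0 m
γ = 1/√(1 - 0.532²) = 1.181
L = L₀/γ = 578.0/1.181 = 489.4 m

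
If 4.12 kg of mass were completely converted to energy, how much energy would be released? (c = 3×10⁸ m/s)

Using E = mc²:
c² = (3×10⁸)² = 9×10¹⁶ m²/s²
E = 4.12 × 9×10¹⁶ = 3.708×10¹⁷ J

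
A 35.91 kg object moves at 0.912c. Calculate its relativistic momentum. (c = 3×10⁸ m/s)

γ = 1/√(1 - 0.912²) = 2.438
v = 0.912 × 3×10⁸ = 2.736×10⁸ m/s
p = γmv = 2.438 × 35.91 × 2.736×10⁸ = 2.395×10¹⁰ kg·m/s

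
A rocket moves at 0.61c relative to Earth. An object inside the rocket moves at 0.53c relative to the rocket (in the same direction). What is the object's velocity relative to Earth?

u = (u' + v)/(1 + u'v/c²)
Numerator: 0.53 + 0.61 = 1.14
Denominator: 1 + 0.3233 = 1.3233
u = 1.14/1.3233 = 0.8615c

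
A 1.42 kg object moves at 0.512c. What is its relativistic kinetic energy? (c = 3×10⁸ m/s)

γ = 1/√(1 - 0.512²) = 1.1642
γ - 1 = 0.1642
KE = (γ-1)mc² = 0.1642 × 1.42 × (3×10⁸)² = 2.098×10¹⁶ J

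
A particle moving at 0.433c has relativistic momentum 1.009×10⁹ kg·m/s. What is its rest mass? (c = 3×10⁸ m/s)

γ = 1/√(1 - 0.433²) = 1.1094
v = 0.433 × 3×10⁸ = 1.299×10⁸ m/s
m = p/(γv) = 1.009×10⁹/(1.1094 × 1.299×10⁸) = 7.002 kg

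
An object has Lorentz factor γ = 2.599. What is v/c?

From γ = 1/√(1 - v²/c²):
1/γ² = 1/2.599² = 0.1480
v²/c² = 1 - 0.1480 = 0.8520
v/c = √(0.8520) = 0.9230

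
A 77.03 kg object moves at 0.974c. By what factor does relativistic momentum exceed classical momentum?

p_rel = γmv, p_class = mv
Ratio = γ = 1/√(1 - 0.974²) = 4.414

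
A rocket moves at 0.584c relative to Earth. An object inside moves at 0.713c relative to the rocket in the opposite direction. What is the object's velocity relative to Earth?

Object's velocity in rocket frame is u' = -0.713c
u = (u' + v)/(1 + u'v/c²) = (v - 0.713)/(1 - 0.713·v/c²)
Numerator: 0.584 - 0.713 = -0.129
Denominator: 1 - 0.416392 = 0.583608
u = -0.129/0.583608 = -0.2210c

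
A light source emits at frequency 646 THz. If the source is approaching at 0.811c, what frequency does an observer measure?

β = v/c = 0.811
(1+β)/(1-β) = 1.811/0.189 = 9.582
Doppler factor = √(9.582) = 3.0955
f_obs = 646 × 3.0955 = 2000 THz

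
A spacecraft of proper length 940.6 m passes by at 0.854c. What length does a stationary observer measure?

Proper length L₀ = 940.6 m
γ = 1/√(1 - 0.854²) = 1.922
L = L₀/γ = 940.6/1.922 = 489.4 m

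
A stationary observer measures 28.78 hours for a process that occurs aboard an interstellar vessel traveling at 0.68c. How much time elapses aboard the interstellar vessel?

Dilated time Δt = 28.78 hours
γ = 1/√(1 - 0.68²) = 1.364
Δt₀ = Δt/γ = 28.78/1.364 = 21.10 hours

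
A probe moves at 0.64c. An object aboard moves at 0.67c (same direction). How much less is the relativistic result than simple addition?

Classical: u' + v = 0.67 + 0.64 = 1.31c
Relativistic: u = (0.67 + 0.64)/(1 + 0.4288) = 1.31/1.4288 = 0.9169c
Difference: 1.31 - 0.9169 = 0.3931c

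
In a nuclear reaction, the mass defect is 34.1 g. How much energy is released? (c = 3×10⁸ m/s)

Convert mass defect: Δm = 34.1 g = 0.0341 kg
E = Δm·c² = 0.0341 × (3×10⁸)²
= 0.0341 × 9×10¹⁶ = 3.069×10¹⁵ J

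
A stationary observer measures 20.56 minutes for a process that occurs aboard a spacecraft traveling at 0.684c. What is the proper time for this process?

Dilated time Δt = 20.56 minutes
γ = 1/√(1 - 0.684²) = 1.371
Δt₀ = Δt/γ = 20.56/1.371 = 15.00 minutes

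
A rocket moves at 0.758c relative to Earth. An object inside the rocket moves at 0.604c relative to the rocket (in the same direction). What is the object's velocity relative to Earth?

u = (u' + v)/(1 + u'v/c²)
Numerator: 0.604 + 0.758 = 1.362
Denominator: 1 + 0.457832 = 1.457832
u = 1.362/1.457832 = 0.9343c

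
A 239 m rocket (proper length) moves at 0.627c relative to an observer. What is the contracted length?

Proper length L₀ = 239 m
γ = 1/√(1 - 0.627²) = 1.2837
L = L₀/γ = 239/1.2837 = 186.2 m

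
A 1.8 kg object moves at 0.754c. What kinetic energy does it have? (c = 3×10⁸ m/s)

γ = 1/√(1 - 0.754²) = 1.52236
γ - 1 = 0.52236
KE = (γ-1)mc² = 0.52236 × 1.8 × (3×10⁸)² = 8.462×10¹⁶ J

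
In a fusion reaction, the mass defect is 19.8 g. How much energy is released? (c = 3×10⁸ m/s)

Convert mass defect: Δm = 19.8 g = 0.0198 kg
E = Δm·c² = 0.0198 × (3×10⁸)²
= 0.0198 × 9×10¹⁶ = 1.782×10¹⁵ J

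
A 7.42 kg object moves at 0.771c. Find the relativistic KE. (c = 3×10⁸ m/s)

γ = 1/√(1 - 0.771²) = 1.5703
γ - 1 = 0.5703
KE = (γ-1)mc² = 0.5703 × 7.42 × (3×10⁸)² = 3.808×10¹⁷ J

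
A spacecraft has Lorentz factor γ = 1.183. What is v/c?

From γ = 1/√(1 - v²/c²):
1/γ² = 1/1.183² = 0.7145
v²/c² = 1 - 0.7145 = 0.2855
v/c = √(0.2855) = 0.5343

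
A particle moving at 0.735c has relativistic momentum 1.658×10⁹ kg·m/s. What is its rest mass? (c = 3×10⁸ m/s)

γ = 1/√(1 - 0.735²) = 1.4748
v = 0.735 × 3×10⁸ = 2.205×10⁸ m/s
m = p/(γv) = 1.658×10⁹/(1.4748 × 2.205×10⁸) = 5.099 kg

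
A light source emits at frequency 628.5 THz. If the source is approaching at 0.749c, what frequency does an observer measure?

β = v/c = 0.749
(1+β)/(1-β) = 1.749/0.251 = 6.968
Doppler factor = √(6.968) = 2.640
f_obs = 628.5 × 2.640 = 1659 THz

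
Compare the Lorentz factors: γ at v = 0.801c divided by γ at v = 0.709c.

γ₁ = 1/√(1 - 0.801²) = 1.670
γ₂ = 1/√(1 - 0.709²) = 1.418
γ₁/γ₂ = 1.670/1.418 = 1.178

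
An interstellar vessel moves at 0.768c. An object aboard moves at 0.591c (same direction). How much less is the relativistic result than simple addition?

Classical: u' + v = 0.591 + 0.768 = 1.359c
Relativistic: u = (0.591 + 0.768)/(1 + 0.453888) = 1.359/1.453888 = 0.9347c
Difference: 1.359 - 0.9347 = 0.4243c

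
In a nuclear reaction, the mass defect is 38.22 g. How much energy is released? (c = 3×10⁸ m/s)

Convert mass defect: Δm = 38.22 g = 0.03822 kg
E = Δm·c² = 0.03822 × (3×10⁸)²
= 0.03822 × 9×10¹⁶ = 3.440×10¹⁵ J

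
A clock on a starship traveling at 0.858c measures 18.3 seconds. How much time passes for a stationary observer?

Proper time Δt₀ = 18.3 seconds
γ = 1/√(1 - 0.858²) = 1.947
Δt = γΔt₀ = 1.947 × 18.3 = 35.63 seconds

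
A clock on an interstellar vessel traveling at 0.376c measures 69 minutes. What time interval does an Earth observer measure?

Proper time Δt₀ = 69 minutes
γ = 1/√(1 - 0.376²) = 1.0792
Δt = γΔt₀ = 1.0792 × 69 = 74.46 minutes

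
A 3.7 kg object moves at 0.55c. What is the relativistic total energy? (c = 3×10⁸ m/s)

γ = 1/√(1 - 0.55²) = 1.1974
mc² = 3.7 × (3×10⁸)² = 3.330×10¹⁷ J
E = γmc² = 1.1974 × 3.330×10¹⁷ = 3.987×10¹⁷ J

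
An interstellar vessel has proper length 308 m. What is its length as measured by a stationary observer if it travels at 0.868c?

Proper length L₀ = 308 m
γ = 1/√(1 - 0.868²) = 2.014
L = L₀/γ = 308/2.014 = 152.9 m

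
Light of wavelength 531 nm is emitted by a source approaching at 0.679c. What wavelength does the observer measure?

β = 0.679
Wavelength Doppler factor = √(0.321/1.679) = √(0.191185) = 0.4372
λ_obs = 531 × 0.4372 = 232.2 nm (blueshift)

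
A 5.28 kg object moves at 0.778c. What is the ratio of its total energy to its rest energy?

E = γmc², E₀ = mc²
E/E₀ = γ = 1/√(1 - 0.778²) = 1.592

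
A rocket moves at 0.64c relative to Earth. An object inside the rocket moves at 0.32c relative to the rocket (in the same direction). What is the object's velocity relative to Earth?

u = (u' + v)/(1 + u'v/c²)
Numerator: 0.32 + 0.64 = 0.96
Denominator: 1 + 0.2048 = 1.2048
u = 0.96/1.2048 = 0.7968c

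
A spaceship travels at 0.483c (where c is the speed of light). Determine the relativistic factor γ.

v/c = 0.483, so (v/c)² = 0.233289
1 - (v/c)² = 0.766711
γ = 1/√(0.766711) = 1.142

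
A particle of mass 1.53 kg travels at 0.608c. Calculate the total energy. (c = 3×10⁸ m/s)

γ = 1/√(1 - 0.608²) = 1.2595
mc² = 1.53 × (3×10⁸)² = 1.377×10¹⁷ J
E = γmc² = 1.2595 × 1.377×10¹⁷ = 1.734×10¹⁷ J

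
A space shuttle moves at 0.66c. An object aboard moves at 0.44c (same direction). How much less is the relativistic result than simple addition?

Classical: u' + v = 0.44 + 0.66 = 1.1c
Relativistic: u = (0.44 + 0.66)/(1 + 0.2904) = 1.1/1.2904 = 0.8524c
Difference: 1.1 - 0.8524 = 0.2476c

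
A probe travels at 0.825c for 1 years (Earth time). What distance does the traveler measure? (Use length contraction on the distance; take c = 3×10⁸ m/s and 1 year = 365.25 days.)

Earth distance: d = v × t = 0.825c × 1 yr = 7.8105×10¹⁵ m
γ = 1.7695
d' = d/γ = 7.8105×10¹⁵/1.7695 = 4.414×10¹⁵ m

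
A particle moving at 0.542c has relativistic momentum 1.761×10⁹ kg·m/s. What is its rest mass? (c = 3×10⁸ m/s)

γ = 1/√(1 - 0.542²) = 1.1899
v = 0.542 × 3×10⁸ = 1.626×10⁸ m/s
m = p/(γv) = 1.761×10⁹/(1.1899 × 1.626×10⁸) = 9.102 kg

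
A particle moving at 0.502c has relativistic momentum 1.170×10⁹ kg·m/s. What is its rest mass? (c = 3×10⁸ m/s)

γ = 1/√(1 - 0.502²) = 1.1562
v = 0.502 × 3×10⁸ = 1.506×10⁸ m/s
m = p/(γv) = 1.170×10⁹/(1.1562 × 1.506×10⁸) = 6.719 kg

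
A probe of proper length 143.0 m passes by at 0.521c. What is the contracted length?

Proper length L₀ = 143.0 m
γ = 1/√(1 - 0.521²) = 1.1716
L = L₀/γ = 143.0/1.1716 = 122.1 m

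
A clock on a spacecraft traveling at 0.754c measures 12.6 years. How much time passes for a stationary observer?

Proper time Δt₀ = 12.6 years
γ = 1/√(1 - 0.754²) = 1.522
Δt = γΔt₀ = 1.522 × 12.6 = 19.18 years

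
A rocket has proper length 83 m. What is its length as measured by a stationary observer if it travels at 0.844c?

Proper length L₀ = 83 m
γ = 1/√(1 - 0.844²) = 1.8645
L = L₀/γ = 83/1.8645 = 44.52 m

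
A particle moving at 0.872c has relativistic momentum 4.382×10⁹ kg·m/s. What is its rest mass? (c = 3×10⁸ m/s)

γ = 1/√(1 - 0.872²) = 2.0429
v = 0.872 × 3×10⁸ = 2.616×10⁸ m/s
m = p/(γv) = 4.382×10⁹/(2.0429 × 2.616×10⁸) = 8.200 kg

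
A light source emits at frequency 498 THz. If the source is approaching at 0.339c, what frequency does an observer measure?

β = v/c = 0.339
(1+β)/(1-β) = 1.339/0.661 = 2.0257
Doppler factor = √(2.0257) = 1.4233
f_obs = 498 × 1.4233 = 708.8 THz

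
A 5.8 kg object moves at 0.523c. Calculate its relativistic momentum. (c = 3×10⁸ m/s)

γ = 1/√(1 - 0.523²) = 1.1733
v = 0.523 × 3×10⁸ = 1.569×10⁸ m/s
p = γmv = 1.1733 × 5.8 × 1.569×10⁸ = 1.068×10⁹ kg·m/s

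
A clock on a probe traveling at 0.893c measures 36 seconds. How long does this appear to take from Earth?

Proper time Δt₀ = 36 seconds
γ = 1/√(1 - 0.893²) = 2.222
Δt = γΔt₀ = 2.222 × 36 = 79.99 seconds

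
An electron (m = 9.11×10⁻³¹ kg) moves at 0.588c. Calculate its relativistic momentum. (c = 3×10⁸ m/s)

γ = 1/√(1 - 0.588²) = 1.2363
v = 0.588 × 3×10⁸ = 1.764×10⁸ m/s
p = γmv = 1.2363 × 9.11×10⁻³¹ × 1.764×10⁸ = 1.987×10⁻²² kg·m/s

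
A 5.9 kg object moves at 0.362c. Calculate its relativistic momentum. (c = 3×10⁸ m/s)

γ = 1/√(1 - 0.362²) = 1.0728
v = 0.362 × 3×10⁸ = 1.086×10⁸ m/s
p = γmv = 1.0728 × 5.9 × 1.086×10⁸ = 6.874×10⁸ kg·m/s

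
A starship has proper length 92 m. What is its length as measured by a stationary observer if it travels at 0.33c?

Proper length L₀ = 92 m
γ = 1/√(1 - 0.33²) = 1.0593
L = L₀/γ = 92/1.0593 = 86.85 m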